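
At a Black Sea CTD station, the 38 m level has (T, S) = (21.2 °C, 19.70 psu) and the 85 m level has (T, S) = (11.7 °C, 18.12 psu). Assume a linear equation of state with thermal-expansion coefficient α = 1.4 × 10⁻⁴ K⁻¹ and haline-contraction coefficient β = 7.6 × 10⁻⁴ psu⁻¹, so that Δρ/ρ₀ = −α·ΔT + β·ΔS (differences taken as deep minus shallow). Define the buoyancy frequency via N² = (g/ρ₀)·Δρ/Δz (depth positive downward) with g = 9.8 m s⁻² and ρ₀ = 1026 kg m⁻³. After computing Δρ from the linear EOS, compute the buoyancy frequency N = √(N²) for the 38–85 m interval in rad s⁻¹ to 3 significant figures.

5.19 × 10⁻³ rad s⁻¹

ΔT = -9.5 K, ΔS = -1.58 psu (deep − shallow).
Δρ/ρ₀ = −αΔT + βΔS = 1.33 × 10⁻³ − 1.2008 × 10⁻³ = 1.292 × 10⁻⁴, so Δρ ≈ 0.1326 kg m⁻³.
N² = (g/ρ₀)·Δρ/Δz = g·(Δρ/ρ₀)/Δz = 9.8 × 1.292 × 10⁻⁴ / 47 = 2.6940 × 10⁻⁵ s⁻².
N = √(2.6940 × 10⁻⁵) = 5.1904 × 10⁻³ rad s⁻¹ ≈ 5.19 × 10⁻³ rad s⁻¹.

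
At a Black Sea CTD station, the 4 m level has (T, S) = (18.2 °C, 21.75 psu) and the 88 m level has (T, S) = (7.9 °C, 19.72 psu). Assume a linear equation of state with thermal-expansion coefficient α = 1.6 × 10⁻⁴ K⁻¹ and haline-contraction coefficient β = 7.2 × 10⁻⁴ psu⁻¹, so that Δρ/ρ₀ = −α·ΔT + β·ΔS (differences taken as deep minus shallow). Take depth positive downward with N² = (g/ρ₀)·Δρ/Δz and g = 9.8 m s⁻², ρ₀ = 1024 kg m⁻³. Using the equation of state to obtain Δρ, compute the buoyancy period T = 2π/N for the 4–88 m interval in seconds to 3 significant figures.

1.35 × 10³ s

ΔT = -10.3 K, ΔS = -2.03 psu (deep − shallow).
Δρ/ρ₀ = −αΔT + βΔS = 1.648 × 10⁻³ − 1.4616 × 10⁻³ = 1.864 × 10⁻⁴, so Δρ ≈ 0.1909 kg m⁻³.
N² = (g/ρ₀)·Δρ/Δz = g·(Δρ/ρ₀)/Δz = 9.8 × 1.864 × 10⁻⁴ / 84 = 2.1747 × 10⁻⁵ s⁻².
N = √(2.1747 × 10⁻⁵) = 4.6634 × 10⁻³ rad s⁻¹ → T = 2π/N = 1.3473 × 10³ s ≈ 1.35 × 10³ s.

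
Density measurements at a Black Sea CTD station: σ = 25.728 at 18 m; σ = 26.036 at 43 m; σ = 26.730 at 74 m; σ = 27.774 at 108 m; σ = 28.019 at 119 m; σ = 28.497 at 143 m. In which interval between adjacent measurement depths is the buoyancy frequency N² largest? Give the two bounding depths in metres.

74–108 m

Compute the density gradient over each adjacent pair:
  18–43 m: Δρ/Δz = 0.308/25 = 0.012 kg m⁻⁴
  43–74 m: Δρ/Δz = 0.694/31 = 0.022 kg m⁻⁴
  74–108 m: Δρ/Δz = 1.044/34 = 0.031 kg m⁻⁴
  108–119 m: Δρ/Δz = 0.245/11 = 0.022 kg m⁻⁴
  119–143 m: Δρ/Δz = 0.478/24 = 0.020 kg m⁻⁴
The largest gradient is in the 74–108 m interval — the pycnocline.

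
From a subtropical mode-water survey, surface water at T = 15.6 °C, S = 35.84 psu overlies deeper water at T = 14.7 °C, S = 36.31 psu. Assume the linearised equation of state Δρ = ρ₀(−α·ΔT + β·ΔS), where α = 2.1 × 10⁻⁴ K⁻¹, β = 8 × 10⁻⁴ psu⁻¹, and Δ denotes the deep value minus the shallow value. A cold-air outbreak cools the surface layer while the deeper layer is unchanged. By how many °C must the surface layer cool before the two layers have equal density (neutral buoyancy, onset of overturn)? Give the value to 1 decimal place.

2.7 °C

Neutral buoyancy requires Δρ = 0, i.e. −α(T_deep − T_surf′) + β(S_deep − S_surf) = 0.
T_surf′ = T_deep − (β/α)·ΔS = 14.7 − (8 × 10⁻⁴/2.1 × 10⁻⁴)·(+0.47) = 12.910 °C.
Cooling required: 15.6 − (12.910) = 2.690 °C.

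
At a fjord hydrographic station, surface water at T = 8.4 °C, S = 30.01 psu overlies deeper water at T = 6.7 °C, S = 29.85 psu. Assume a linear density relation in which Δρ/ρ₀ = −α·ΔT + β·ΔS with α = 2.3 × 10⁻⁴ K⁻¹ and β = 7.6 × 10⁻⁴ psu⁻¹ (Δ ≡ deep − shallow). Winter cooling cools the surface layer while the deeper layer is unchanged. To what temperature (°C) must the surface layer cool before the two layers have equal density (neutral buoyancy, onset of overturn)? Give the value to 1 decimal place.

7.2 °C

Neutral buoyancy requires Δρ = 0, i.e. −α(T_deep − T_surf′) + β(S_deep − S_surf) = 0.
T_surf′ = T_deep − (β/α)·ΔS = 6.7 − (7.6 × 10⁻⁴/2.3 × 10⁻⁴)·(-0.16) = 7.229 °C.
Cooling required: 8.4 − (7.229) = 1.171 °C.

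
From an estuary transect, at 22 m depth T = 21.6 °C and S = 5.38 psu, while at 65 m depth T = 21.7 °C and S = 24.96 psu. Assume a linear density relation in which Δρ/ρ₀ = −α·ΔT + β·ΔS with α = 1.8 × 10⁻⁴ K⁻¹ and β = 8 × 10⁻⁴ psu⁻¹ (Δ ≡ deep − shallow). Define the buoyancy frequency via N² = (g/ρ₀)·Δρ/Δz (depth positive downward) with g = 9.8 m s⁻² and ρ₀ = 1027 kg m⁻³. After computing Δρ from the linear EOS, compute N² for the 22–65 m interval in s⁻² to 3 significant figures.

ΔT = +0.1 K, ΔS = +19.58 psu (deep − shallow).
Δρ/ρ₀ = −αΔT + βΔS = -1.80 × 10⁻⁵ + 0.015664 = 0.015646, so Δρ ≈ 16.07 kg m⁻³.
N² = (g/ρ₀)·Δρ/Δz = g·(Δρ/ρ₀)/Δz = 9.8 × 0.015646 / 43 = 3.5658 × 10⁻³ s⁻² ≈ 3.57 × 10⁻³ s⁻².

3.57 × 10⁻³ s⁻²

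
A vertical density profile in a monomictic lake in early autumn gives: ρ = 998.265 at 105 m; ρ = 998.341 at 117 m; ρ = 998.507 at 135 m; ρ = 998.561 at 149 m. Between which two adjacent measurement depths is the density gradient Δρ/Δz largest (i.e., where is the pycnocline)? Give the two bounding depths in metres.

117–135 m

Compute the density gradient over each adjacent pair:
  105–117 m: Δρ/Δz = 0.076/12 = 6.3 × 10⁻³ kg m⁻⁴
  117–135 m: Δρ/Δz = 0.166/18 = 9.2 × 10⁻³ kg m⁻⁴
  135–149 m: Δρ/Δz = 0.054/14 = 3.9 × 10⁻³ kg m⁻⁴
The largest gradient is in the 117–135 m interval — the pycnocline.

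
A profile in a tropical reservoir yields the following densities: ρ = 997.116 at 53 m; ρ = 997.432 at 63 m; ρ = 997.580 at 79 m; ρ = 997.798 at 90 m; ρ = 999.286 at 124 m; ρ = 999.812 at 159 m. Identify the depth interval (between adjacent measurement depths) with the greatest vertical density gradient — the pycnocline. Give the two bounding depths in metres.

Compute the density gradient over each adjacent pair:
  53–63 m: Δρ/Δz = 0.316/10 = 0.032 kg m⁻⁴
  63–79 m: Δρ/Δz = 0.148/16 = 9.2 × 10⁻³ kg m⁻⁴
  79–90 m: Δρ/Δz = 0.218/11 = 0.020 kg m⁻⁴
  90–124 m: Δρ/Δz = 1.488/34 = 0.044 kg m⁻⁴
  124–159 m: Δρ/Δz = 0.526/35 = 0.015 kg m⁻⁴
The largest gradient is in the 90–124 m interval — the pycnocline.

90–124 m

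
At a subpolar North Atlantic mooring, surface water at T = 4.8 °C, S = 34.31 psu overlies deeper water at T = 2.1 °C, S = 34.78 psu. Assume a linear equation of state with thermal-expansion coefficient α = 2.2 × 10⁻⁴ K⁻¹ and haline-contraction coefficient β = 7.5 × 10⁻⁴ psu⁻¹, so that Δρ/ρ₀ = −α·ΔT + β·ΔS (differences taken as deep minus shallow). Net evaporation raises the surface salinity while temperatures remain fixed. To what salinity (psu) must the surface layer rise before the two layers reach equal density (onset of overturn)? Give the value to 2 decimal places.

Neutral buoyancy requires −α(T_deep − T_surf) + β(S_deep − S_surf′) = 0.
S_surf′ = S_deep − (α/β)·ΔT = 34.78 − (2.2 × 10⁻⁴/7.5 × 10⁻⁴)·(-2.7) = 35.5720 psu.
Increase required: 35.5720 − 34.31 = 1.2620 psu.

35.57 psu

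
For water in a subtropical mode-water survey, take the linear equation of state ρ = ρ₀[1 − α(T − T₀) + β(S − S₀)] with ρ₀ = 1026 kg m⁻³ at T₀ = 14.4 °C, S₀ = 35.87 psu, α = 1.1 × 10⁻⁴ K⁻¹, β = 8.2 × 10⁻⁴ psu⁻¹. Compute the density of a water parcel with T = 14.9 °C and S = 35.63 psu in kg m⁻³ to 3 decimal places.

1025.742 kg m⁻³

T − T₀ = +0.5 K, S − S₀ = -0.24 psu.
Bracket = 1 − α·(+0.5) + β·(-0.24) = 1 + (-2.518 × 10⁻⁴) = 0.9997482.
ρ = 1026 × 0.9997482 = 1025.742 kg m⁻³.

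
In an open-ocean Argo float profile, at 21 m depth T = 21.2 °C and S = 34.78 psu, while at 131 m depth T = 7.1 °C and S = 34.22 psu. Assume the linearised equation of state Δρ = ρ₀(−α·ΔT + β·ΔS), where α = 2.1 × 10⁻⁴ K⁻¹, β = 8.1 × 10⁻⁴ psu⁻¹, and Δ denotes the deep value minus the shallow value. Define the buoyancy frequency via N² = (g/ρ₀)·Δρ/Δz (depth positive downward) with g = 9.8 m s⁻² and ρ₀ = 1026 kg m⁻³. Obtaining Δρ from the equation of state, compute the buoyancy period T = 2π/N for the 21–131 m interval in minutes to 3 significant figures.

ΔT = -14.1 K, ΔS = -0.56 psu (deep − shallow).
Δρ/ρ₀ = −αΔT + βΔS = 2.961 × 10⁻³ − 4.536 × 10⁻⁴ = 2.5074 × 10⁻³, so Δρ ≈ 2.573 kg m⁻³.
N² = (g/ρ₀)·Δρ/Δz = g·(Δρ/ρ₀)/Δz = 9.8 × 2.5074 × 10⁻³ / 110 = 2.2339 × 10⁻⁴ s⁻².
N = √(2.2339 × 10⁻⁴) = 0.014946 rad s⁻¹ → T = 2π/N = 420.39 s = 7.0065 min ≈ 7.01 min.

7.01 min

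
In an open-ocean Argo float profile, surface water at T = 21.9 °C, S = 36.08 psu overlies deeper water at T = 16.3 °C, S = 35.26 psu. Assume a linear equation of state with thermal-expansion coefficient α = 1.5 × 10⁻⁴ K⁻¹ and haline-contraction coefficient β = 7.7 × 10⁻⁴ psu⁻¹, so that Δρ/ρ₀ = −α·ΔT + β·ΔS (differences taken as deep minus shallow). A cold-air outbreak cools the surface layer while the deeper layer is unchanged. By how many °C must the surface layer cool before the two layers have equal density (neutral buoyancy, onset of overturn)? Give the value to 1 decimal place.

1.4 °C

Neutral buoyancy requires Δρ = 0, i.e. −α(T_deep − T_surf′) + β(S_deep − S_surf) = 0.
T_surf′ = T_deep − (β/α)·ΔS = 16.3 − (7.7 × 10⁻⁴/1.5 × 10⁻⁴)·(-0.82) = 20.509 °C.
Cooling required: 21.9 − (20.509) = 1.391 °C.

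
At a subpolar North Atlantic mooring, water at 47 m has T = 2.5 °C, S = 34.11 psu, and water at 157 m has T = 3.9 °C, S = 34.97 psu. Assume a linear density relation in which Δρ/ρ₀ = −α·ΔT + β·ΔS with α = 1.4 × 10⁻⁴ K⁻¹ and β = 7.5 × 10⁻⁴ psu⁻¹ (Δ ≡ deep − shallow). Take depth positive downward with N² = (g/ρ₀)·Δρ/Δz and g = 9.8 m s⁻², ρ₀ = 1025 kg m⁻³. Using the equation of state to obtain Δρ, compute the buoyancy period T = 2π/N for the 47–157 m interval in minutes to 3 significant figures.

16.6 min

ΔT = +1.4 K, ΔS = +0.86 psu (deep − shallow).
Δρ/ρ₀ = −αΔT + βΔS = -1.96 × 10⁻⁴ + 6.45 × 10⁻⁴ = 4.49 × 10⁻⁴, so Δρ ≈ 0.4602 kg m⁻³.
N² = (g/ρ₀)·Δρ/Δz = g·(Δρ/ρ₀)/Δz = 9.8 × 4.49 × 10⁻⁴ / 110 = 4.0002 × 10⁻⁵ s⁻².
N = √(4.0002 × 10⁻⁵) = 6.3247 × 10⁻³ rad s⁻¹ → T = 2π/N = 993.44 s = 16.557 min ≈ 16.6 min.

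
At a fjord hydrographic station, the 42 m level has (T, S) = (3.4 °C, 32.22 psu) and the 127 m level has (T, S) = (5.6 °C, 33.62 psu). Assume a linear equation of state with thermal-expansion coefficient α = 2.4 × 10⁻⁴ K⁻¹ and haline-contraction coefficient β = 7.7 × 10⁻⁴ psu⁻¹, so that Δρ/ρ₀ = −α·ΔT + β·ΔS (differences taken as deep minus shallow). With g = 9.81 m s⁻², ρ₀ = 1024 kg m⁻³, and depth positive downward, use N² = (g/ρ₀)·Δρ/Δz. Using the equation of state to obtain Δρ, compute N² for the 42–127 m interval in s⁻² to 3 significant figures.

6.35 × 10⁻⁵ s⁻²

ΔT = +2.2 K, ΔS = +1.40 psu (deep − shallow).
Δρ/ρ₀ = −αΔT + βΔS = -5.28 × 10⁻⁴ + 1.078 × 10⁻³ = 5.50 × 10⁻⁴, so Δρ ≈ 0.5632 kg m⁻³.
N² = (g/ρ₀)·Δρ/Δz = g·(Δρ/ρ₀)/Δz = 9.81 × 5.50 × 10⁻⁴ / 85 = 6.3476 × 10⁻⁵ s⁻² ≈ 6.35 × 10⁻⁵ s⁻².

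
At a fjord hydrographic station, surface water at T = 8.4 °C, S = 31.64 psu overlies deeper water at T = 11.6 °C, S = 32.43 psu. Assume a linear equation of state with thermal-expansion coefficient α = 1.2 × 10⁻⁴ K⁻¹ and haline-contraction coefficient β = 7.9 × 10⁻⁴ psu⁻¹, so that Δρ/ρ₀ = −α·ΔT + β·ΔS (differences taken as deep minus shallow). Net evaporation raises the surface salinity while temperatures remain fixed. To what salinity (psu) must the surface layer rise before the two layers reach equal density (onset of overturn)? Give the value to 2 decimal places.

Neutral buoyancy requires −α(T_deep − T_surf) + β(S_deep − S_surf′) = 0.
S_surf′ = S_deep − (α/β)·ΔT = 32.43 − (1.2 × 10⁻⁴/7.9 × 10⁻⁴)·(+3.2) = 31.9439 psu.
Increase required: 31.9439 − 31.64 = 0.3039 psu.

31.94 psu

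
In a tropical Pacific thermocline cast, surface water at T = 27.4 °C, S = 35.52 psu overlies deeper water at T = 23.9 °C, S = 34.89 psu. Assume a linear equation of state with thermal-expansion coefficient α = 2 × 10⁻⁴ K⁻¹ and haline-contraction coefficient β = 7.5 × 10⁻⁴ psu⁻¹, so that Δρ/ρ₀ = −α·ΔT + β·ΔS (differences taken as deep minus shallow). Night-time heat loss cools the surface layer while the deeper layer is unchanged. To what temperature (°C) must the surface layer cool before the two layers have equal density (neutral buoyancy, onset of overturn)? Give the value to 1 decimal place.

Neutral buoyancy requires Δρ = 0, i.e. −α(T_deep − T_surf′) + β(S_deep − S_surf) = 0.
T_surf′ = T_deep − (β/α)·ΔS = 23.9 − (7.5 × 10⁻⁴/2 × 10⁻⁴)·(-0.63) = 26.262 °C.
Cooling required: 27.4 − (26.262) = 1.138 °C.

26.3 °C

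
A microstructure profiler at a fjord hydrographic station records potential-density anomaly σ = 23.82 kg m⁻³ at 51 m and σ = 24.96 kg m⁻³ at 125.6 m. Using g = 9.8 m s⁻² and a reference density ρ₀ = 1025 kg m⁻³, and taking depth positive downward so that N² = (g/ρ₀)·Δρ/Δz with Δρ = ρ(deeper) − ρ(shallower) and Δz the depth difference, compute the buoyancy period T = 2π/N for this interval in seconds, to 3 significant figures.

520 s

Δρ = 1024.96 − 1023.82 = 1.14 kg m⁻³ over Δz = 125.6 − 51 = 74.6 m.
N² = (9.8/1025) × (1.14/74.6) = 1.4611 × 10⁻⁴ s⁻².
N = √(1.4611 × 10⁻⁴) = 0.012088 rad s⁻¹, so T = 2π/N = 519.79 s ≈ 520 s.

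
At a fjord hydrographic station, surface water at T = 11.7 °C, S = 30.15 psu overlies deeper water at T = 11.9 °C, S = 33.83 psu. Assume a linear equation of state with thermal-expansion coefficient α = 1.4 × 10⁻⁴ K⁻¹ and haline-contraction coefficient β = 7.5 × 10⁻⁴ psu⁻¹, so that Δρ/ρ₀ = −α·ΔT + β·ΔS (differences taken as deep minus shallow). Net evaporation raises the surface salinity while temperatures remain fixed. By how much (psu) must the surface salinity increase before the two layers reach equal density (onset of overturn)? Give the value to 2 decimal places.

Neutral buoyancy requires −α(T_deep − T_surf) + β(S_deep − S_surf′) = 0.
S_surf′ = S_deep − (α/β)·ΔT = 33.83 − (1.4 × 10⁻⁴/7.5 × 10⁻⁴)·(+0.2) = 33.7927 psu.
Increase required: 33.7927 − 30.15 = 3.6427 psu.

3.64 psu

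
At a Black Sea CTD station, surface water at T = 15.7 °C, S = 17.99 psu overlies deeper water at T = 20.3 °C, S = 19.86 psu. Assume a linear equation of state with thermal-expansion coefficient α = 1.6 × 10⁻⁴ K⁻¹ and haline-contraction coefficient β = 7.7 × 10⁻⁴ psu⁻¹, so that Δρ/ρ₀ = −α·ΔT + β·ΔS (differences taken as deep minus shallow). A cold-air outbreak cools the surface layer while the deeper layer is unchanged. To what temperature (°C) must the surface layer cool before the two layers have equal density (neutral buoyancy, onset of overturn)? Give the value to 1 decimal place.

Neutral buoyancy requires Δρ = 0, i.e. −α(T_deep − T_surf′) + β(S_deep − S_surf) = 0.
T_surf′ = T_deep − (β/α)·ΔS = 20.3 − (7.7 × 10⁻⁴/1.6 × 10⁻⁴)·(+1.87) = 11.301 °C.
Cooling required: 15.7 − (11.301) = 4.399 °C.

11.3 °C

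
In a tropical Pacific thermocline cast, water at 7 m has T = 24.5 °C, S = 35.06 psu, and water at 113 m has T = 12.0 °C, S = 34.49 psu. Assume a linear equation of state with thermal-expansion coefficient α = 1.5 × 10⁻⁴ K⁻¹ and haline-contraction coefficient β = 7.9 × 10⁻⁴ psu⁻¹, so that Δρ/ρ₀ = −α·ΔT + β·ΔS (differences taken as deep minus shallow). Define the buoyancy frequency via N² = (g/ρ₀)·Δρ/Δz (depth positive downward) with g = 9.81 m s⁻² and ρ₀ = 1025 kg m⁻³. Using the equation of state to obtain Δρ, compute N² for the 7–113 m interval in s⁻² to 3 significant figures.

ΔT = -12.5 K, ΔS = -0.57 psu (deep − shallow).
Δρ/ρ₀ = −αΔT + βΔS = 1.875 × 10⁻³ − 4.503 × 10⁻⁴ = 1.4247 × 10⁻³, so Δρ ≈ 1.460 kg m⁻³.
N² = (g/ρ₀)·Δρ/Δz = g·(Δρ/ρ₀)/Δz = 9.81 × 1.4247 × 10⁻³ / 106 = 1.3185 × 10⁻⁴ s⁻² ≈ 1.32 × 10⁻⁴ s⁻².

1.32 × 10⁻⁴ s⁻²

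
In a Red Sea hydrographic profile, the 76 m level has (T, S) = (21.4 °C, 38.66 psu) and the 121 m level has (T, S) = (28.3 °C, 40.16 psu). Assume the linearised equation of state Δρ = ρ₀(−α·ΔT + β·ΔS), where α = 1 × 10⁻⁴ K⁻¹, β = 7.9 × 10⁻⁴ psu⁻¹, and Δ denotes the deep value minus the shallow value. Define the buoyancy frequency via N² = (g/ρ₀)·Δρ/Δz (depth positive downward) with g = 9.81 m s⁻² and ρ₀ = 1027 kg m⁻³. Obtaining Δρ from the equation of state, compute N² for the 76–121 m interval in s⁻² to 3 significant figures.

1.08 × 10⁻⁴ s⁻²

ΔT = +6.9 K, ΔS = +1.50 psu (deep − shallow).
Δρ/ρ₀ = −αΔT + βΔS = -6.90 × 10⁻⁴ + 1.185 × 10⁻³ = 4.95 × 10⁻⁴, so Δρ ≈ 0.5084 kg m⁻³.
N² = (g/ρ₀)·Δρ/Δz = g·(Δρ/ρ₀)/Δz = 9.81 × 4.95 × 10⁻⁴ / 45 = 1.0791 × 10⁻⁴ s⁻² ≈ 1.08 × 10⁻⁴ s⁻².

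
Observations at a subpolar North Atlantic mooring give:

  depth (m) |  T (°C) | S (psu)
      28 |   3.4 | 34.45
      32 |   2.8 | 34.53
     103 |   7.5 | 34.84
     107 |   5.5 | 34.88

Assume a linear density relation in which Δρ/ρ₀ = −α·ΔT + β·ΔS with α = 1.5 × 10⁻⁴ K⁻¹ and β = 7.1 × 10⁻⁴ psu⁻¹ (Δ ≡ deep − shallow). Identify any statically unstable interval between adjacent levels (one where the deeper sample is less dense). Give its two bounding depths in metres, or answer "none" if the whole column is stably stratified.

32–103 m

Evaluate Δρ/ρ₀ = −αΔT + βΔS across each adjacent pair:
  28–32 m: −αΔT+βΔS = −(1.5 × 10⁻⁴)(-0.6)+(7.1 × 10⁻⁴)(+0.08) = 1.5 × 10⁻⁴ → stable
  32–103 m: −αΔT+βΔS = −(1.5 × 10⁻⁴)(+4.7)+(7.1 × 10⁻⁴)(+0.31) = -4.8 × 10⁻⁴ → UNSTABLE
  103–107 m: −αΔT+βΔS = −(1.5 × 10⁻⁴)(-2.0)+(7.1 × 10⁻⁴)(+0.04) = 3.3 × 10⁻⁴ → stable
The 32–103 m interval has Δρ < 0: lighter water underlies denser water.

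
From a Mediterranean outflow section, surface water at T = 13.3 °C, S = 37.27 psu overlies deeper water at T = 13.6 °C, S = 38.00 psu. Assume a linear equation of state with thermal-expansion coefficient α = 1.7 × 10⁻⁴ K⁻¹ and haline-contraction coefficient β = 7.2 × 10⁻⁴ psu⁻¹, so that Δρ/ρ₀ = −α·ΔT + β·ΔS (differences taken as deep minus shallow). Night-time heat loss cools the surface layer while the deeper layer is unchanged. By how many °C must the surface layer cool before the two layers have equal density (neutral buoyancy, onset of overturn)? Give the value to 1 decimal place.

2.8 °C

Neutral buoyancy requires Δρ = 0, i.e. −α(T_deep − T_surf′) + β(S_deep − S_surf) = 0.
T_surf′ = T_deep − (β/α)·ΔS = 13.6 − (7.2 × 10⁻⁴/1.7 × 10⁻⁴)·(+0.73) = 10.508 °C.
Cooling required: 13.3 − (10.508) = 2.792 °C.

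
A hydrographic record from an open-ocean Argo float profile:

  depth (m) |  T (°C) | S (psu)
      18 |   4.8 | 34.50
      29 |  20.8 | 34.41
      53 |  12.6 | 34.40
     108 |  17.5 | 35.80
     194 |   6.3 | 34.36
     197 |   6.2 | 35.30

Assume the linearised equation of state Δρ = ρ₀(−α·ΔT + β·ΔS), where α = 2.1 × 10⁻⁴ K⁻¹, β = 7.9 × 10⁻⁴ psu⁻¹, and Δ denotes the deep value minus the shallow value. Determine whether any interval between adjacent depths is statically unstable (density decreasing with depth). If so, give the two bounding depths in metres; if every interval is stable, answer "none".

Evaluate Δρ/ρ₀ = −αΔT + βΔS across each adjacent pair:
  18–29 m: −αΔT+βΔS = −(2.1 × 10⁻⁴)(+16.0)+(7.9 × 10⁻⁴)(-0.09) = -3.4 × 10⁻³ → UNSTABLE
  29–53 m: −αΔT+βΔS = −(2.1 × 10⁻⁴)(-8.2)+(7.9 × 10⁻⁴)(-0.01) = 1.7 × 10⁻³ → stable
  53–108 m: −αΔT+βΔS = −(2.1 × 10⁻⁴)(+4.9)+(7.9 × 10⁻⁴)(+1.40) = 7.7 × 10⁻⁵ → stable
  108–194 m: −αΔT+βΔS = −(2.1 × 10⁻⁴)(-11.2)+(7.9 × 10⁻⁴)(-1.44) = 1.2 × 10⁻³ → stable
  194–197 m: −αΔT+βΔS = −(2.1 × 10⁻⁴)(-0.1)+(7.9 × 10⁻⁴)(+0.94) = 7.6 × 10⁻⁴ → stable
The 18–29 m interval has Δρ < 0: lighter water underlies denser water.

18–29 m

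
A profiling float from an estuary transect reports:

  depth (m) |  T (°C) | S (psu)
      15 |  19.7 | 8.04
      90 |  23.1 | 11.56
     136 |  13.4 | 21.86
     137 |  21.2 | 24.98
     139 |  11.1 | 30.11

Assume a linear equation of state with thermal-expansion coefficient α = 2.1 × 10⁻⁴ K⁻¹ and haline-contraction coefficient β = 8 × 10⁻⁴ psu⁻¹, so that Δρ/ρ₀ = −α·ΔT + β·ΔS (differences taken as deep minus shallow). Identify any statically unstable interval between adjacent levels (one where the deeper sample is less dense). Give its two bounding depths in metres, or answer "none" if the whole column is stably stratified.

Evaluate Δρ/ρ₀ = −αΔT + βΔS across each adjacent pair:
  15–90 m: −αΔT+βΔS = −(2.1 × 10⁻⁴)(+3.4)+(8 × 10⁻⁴)(+3.52) = 2.1 × 10⁻³ → stable
  90–136 m: −αΔT+βΔS = −(2.1 × 10⁻⁴)(-9.7)+(8 × 10⁻⁴)(+10.30) = 0.010 → stable
  136–137 m: −αΔT+βΔS = −(2.1 × 10⁻⁴)(+7.8)+(8 × 10⁻⁴)(+3.12) = 8.6 × 10⁻⁴ → stable
  137–139 m: −αΔT+βΔS = −(2.1 × 10⁻⁴)(-10.1)+(8 × 10⁻⁴)(+5.13) = 6.2 × 10⁻³ → stable
Every interval has Δρ > 0: the column is stably stratified throughout.

none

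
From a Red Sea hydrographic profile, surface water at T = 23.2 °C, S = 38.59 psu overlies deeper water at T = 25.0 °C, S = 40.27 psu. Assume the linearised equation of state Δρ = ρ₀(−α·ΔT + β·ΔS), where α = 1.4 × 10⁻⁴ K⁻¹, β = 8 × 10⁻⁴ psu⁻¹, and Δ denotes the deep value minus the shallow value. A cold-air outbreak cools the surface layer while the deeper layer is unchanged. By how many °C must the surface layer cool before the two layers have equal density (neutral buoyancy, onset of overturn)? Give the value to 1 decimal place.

7.8 °C

Neutral buoyancy requires Δρ = 0, i.e. −α(T_deep − T_surf′) + β(S_deep − S_surf) = 0.
T_surf′ = T_deep − (β/α)·ΔS = 25.0 − (8 × 10⁻⁴/1.4 × 10⁻⁴)·(+1.68) = 15.400 °C.
Cooling required: 23.2 − (15.400) = 7.800 °C.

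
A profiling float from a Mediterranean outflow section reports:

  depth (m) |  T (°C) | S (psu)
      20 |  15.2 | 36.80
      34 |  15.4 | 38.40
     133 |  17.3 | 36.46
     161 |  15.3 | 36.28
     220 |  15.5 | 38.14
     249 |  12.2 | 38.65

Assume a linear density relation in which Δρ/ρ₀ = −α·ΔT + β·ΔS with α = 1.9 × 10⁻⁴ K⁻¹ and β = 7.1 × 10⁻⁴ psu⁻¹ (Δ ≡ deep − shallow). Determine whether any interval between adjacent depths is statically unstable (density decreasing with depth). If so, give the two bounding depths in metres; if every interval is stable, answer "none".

Evaluate Δρ/ρ₀ = −αΔT + βΔS across each adjacent pair:
  20–34 m: −αΔT+βΔS = −(1.9 × 10⁻⁴)(+0.2)+(7.1 × 10⁻⁴)(+1.60) = 1.1 × 10⁻³ → stable
  34–133 m: −αΔT+βΔS = −(1.9 × 10⁻⁴)(+1.9)+(7.1 × 10⁻⁴)(-1.94) = -1.7 × 10⁻³ → UNSTABLE
  133–161 m: −αΔT+βΔS = −(1.9 × 10⁻⁴)(-2.0)+(7.1 × 10⁻⁴)(-0.18) = 2.5 × 10⁻⁴ → stable
  161–220 m: −αΔT+βΔS = −(1.9 × 10⁻⁴)(+0.2)+(7.1 × 10⁻⁴)(+1.86) = 1.3 × 10⁻³ → stable
  220–249 m: −αΔT+βΔS = −(1.9 × 10⁻⁴)(-3.3)+(7.1 × 10⁻⁴)(+0.51) = 9.9 × 10⁻⁴ → stable
The 34–133 m interval has Δρ < 0: lighter water underlies denser water.

34–133 m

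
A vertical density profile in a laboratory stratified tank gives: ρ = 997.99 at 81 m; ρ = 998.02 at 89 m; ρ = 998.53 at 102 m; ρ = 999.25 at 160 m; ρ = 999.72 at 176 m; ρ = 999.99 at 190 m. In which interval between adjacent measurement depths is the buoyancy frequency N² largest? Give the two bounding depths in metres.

89–102 m

Compute the density gradient over each adjacent pair:
  81–89 m: Δρ/Δz = 0.03/8 = 3.7 × 10⁻³ kg m⁻⁴
  89–102 m: Δρ/Δz = 0.51/13 = 0.039 kg m⁻⁴
  102–160 m: Δρ/Δz = 0.72/58 = 0.012 kg m⁻⁴
  160–176 m: Δρ/Δz = 0.47/16 = 0.029 kg m⁻⁴
  176–190 m: Δρ/Δz = 0.27/14 = 0.019 kg m⁻⁴
The largest gradient is in the 89–102 m interval — the pycnocline.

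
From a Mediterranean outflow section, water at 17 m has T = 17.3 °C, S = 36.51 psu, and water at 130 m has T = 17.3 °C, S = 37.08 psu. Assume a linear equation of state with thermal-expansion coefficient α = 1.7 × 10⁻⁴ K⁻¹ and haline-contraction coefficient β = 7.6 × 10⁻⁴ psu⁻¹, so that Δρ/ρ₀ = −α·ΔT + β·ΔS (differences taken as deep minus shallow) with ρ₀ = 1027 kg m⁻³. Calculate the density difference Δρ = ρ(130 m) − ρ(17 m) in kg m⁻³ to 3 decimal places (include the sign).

ΔT = +0.0 K, ΔS = +0.57 psu (deep − shallow).
Δρ/ρ₀ = −(1.7 × 10⁻⁴)(+0.0) + (7.6 × 10⁻⁴)(+0.57) = 4.332 × 10⁻⁴.
Δρ = 1027 × (4.332 × 10⁻⁴) = +0.445 kg m⁻³.
Positive Δρ: denser below, stable.

+0.445 kg m⁻³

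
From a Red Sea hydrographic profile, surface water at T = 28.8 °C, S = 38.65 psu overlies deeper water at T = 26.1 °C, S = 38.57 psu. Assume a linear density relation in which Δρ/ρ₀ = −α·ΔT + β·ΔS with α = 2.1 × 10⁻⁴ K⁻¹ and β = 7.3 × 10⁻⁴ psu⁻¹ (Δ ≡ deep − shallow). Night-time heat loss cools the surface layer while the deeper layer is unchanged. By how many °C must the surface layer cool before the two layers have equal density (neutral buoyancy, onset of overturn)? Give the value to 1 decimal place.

2.4 °C

Neutral buoyancy requires Δρ = 0, i.e. −α(T_deep − T_surf′) + β(S_deep − S_surf) = 0.
T_surf′ = T_deep − (β/α)·ΔS = 26.1 − (7.3 × 10⁻⁴/2.1 × 10⁻⁴)·(-0.08) = 26.378 °C.
Cooling required: 28.8 − (26.378) = 2.422 °C.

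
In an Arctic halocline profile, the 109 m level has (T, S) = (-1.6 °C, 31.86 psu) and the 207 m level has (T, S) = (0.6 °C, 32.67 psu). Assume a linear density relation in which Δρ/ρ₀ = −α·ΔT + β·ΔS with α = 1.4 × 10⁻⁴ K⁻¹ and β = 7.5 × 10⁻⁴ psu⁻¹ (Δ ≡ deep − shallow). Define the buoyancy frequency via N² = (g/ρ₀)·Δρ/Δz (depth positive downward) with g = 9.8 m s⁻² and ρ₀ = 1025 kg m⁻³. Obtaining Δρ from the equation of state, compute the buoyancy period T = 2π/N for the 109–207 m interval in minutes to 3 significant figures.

ΔT = +2.2 K, ΔS = +0.81 psu (deep − shallow).
Δρ/ρ₀ = −αΔT + βΔS = -3.08 × 10⁻⁴ + 6.075 × 10⁻⁴ = 2.995 × 10⁻⁴, so Δρ ≈ 0.3070 kg m⁻³.
N² = (g/ρ₀)·Δρ/Δz = g·(Δρ/ρ₀)/Δz = 9.8 × 2.995 × 10⁻⁴ / 98 = 2.9950 × 10⁻⁵ s⁻².
N = √(2.9950 × 10⁻⁵) = 5.4727 × 10⁻³ rad s⁻¹ → T = 2π/N = 1.1481 × 10³ s = 19.135 min ≈ 19.1 min.

19.1 min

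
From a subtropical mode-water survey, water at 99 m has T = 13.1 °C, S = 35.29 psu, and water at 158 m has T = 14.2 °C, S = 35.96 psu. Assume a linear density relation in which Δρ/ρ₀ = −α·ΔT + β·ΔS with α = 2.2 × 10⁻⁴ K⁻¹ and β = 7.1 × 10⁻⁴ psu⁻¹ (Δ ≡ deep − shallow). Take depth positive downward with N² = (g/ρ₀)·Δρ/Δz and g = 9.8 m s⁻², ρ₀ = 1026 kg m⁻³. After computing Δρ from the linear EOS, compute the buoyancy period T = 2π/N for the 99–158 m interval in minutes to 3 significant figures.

ΔT = +1.1 K, ΔS = +0.67 psu (deep − shallow).
Δρ/ρ₀ = −αΔT + βΔS = -2.42 × 10⁻⁴ + 4.757 × 10⁻⁴ = 2.337 × 10⁻⁴, so Δρ ≈ 0.2398 kg m⁻³.
N² = (g/ρ₀)·Δρ/Δz = g·(Δρ/ρ₀)/Δz = 9.8 × 2.337 × 10⁻⁴ / 59 = 3.8818 × 10⁻⁵ s⁻².
N = √(3.8818 × 10⁻⁵) = 6.2304 × 10⁻³ rad s⁻¹ → T = 2π/N = 1.0085 × 10³ s = 16.808 min ≈ 16.8 min.

16.8 min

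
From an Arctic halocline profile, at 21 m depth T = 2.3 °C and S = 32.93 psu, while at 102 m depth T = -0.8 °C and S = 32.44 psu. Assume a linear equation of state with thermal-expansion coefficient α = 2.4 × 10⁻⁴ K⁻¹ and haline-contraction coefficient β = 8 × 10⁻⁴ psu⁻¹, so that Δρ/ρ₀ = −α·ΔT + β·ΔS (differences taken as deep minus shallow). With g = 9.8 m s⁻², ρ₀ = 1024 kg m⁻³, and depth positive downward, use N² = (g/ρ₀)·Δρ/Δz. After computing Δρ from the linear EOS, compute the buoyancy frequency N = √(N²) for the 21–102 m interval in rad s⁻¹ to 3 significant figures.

6.53 × 10⁻³ rad s⁻¹

ΔT = -3.1 K, ΔS = -0.49 psu (deep − shallow).
Δρ/ρ₀ = −αΔT + βΔS = 7.44 × 10⁻⁴ − 3.92 × 10⁻⁴ = 3.52 × 10⁻⁴, so Δρ ≈ 0.3604 kg m⁻³.
N² = (g/ρ₀)·Δρ/Δz = g·(Δρ/ρ₀)/Δz = 9.8 × 3.52 × 10⁻⁴ / 81 = 4.2588 × 10⁻⁵ s⁻².
N = √(4.2588 × 10⁻⁵) = 6.5259 × 10⁻³ rad s⁻¹ ≈ 6.53 × 10⁻³ rad s⁻¹.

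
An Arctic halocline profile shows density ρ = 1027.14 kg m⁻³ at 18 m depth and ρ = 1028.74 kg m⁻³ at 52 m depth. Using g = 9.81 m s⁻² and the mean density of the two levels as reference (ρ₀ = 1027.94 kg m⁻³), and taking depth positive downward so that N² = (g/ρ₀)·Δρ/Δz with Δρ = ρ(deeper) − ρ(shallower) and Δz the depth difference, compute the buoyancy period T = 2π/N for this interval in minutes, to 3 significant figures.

4.94 min

Δρ = 1028.74 − 1027.14 = 1.60 kg m⁻³ over Δz = 52 − 18 = 34 m.
N² = (9.81/1027.94) × (1.60/34) = 4.4910 × 10⁻⁴ s⁻².
N = √(4.4910 × 10⁻⁴) = 0.021192 rad s⁻¹, so T = 2π/N = 296.49 s = 4.9415 min ≈ 4.94 min.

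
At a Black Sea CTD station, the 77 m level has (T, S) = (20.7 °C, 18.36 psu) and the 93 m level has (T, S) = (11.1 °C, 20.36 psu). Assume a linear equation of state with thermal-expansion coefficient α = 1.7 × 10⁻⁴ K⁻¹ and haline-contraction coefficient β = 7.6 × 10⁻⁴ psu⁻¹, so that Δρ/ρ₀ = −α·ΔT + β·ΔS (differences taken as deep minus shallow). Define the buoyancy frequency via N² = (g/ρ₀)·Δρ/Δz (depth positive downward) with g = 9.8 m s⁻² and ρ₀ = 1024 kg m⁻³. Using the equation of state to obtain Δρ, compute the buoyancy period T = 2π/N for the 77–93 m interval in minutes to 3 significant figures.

2.38 min

ΔT = -9.6 K, ΔS = +2.00 psu (deep − shallow).
Δρ/ρ₀ = −αΔT + βΔS = 1.632 × 10⁻³ + 1.52 × 10⁻³ = 3.152 × 10⁻³, so Δρ ≈ 3.228 kg m⁻³.
N² = (g/ρ₀)·Δρ/Δz = g·(Δρ/ρ₀)/Δz = 9.8 × 3.152 × 10⁻³ / 16 = 1.9306 × 10⁻³ s⁻².
N = √(1.9306 × 10⁻³) = 0.043939 rad s⁻¹ → T = 2π/N = 143.00 s = 2.3833 min ≈ 2.38 min.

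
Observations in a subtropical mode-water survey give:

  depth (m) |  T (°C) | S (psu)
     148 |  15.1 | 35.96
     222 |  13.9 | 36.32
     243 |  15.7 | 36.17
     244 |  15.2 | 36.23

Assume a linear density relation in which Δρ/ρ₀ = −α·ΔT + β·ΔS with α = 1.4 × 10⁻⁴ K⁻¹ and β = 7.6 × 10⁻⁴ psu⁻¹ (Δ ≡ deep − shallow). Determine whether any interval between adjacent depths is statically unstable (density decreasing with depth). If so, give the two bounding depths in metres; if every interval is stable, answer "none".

Evaluate Δρ/ρ₀ = −αΔT + βΔS across each adjacent pair:
  148–222 m: −αΔT+βΔS = −(1.4 × 10⁻⁴)(-1.2)+(7.6 × 10⁻⁴)(+0.36) = 4.4 × 10⁻⁴ → stable
  222–243 m: −αΔT+βΔS = −(1.4 × 10⁻⁴)(+1.8)+(7.6 × 10⁻⁴)(-0.15) = -3.7 × 10⁻⁴ → UNSTABLE
  243–244 m: −αΔT+βΔS = −(1.4 × 10⁻⁴)(-0.5)+(7.6 × 10⁻⁴)(+0.06) = 1.2 × 10⁻⁴ → stable
The 222–243 m interval has Δρ < 0: lighter water underlies denser water.

222–243 m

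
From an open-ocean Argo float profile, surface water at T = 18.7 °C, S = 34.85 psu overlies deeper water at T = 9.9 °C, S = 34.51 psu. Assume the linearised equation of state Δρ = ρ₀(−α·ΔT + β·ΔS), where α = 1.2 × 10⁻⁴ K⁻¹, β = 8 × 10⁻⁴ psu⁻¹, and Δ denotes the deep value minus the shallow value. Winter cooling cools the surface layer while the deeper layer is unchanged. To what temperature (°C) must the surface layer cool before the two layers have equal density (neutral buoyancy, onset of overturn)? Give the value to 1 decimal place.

Neutral buoyancy requires Δρ = 0, i.e. −α(T_deep − T_surf′) + β(S_deep − S_surf) = 0.
T_surf′ = T_deep − (β/α)·ΔS = 9.9 − (8 × 10⁻⁴/1.2 × 10⁻⁴)·(-0.34) = 12.167 °C.
Cooling required: 18.7 − (12.167) = 6.533 °C.

12.2 °C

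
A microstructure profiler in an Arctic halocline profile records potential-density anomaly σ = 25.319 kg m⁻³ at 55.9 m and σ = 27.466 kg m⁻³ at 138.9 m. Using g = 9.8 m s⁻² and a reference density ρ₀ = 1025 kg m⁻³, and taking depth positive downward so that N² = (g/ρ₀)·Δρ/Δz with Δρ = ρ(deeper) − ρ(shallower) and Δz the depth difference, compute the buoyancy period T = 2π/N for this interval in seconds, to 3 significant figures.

Δρ = 1027.466 − 1025.319 = 2.147 kg m⁻³ over Δz = 138.9 − 55.9 = 83 m.
N² = (9.8/1025) × (2.147/83) = 2.4732 × 10⁻⁴ s⁻².
N = √(2.4732 × 10⁻⁴) = 0.015726 rad s⁻¹, so T = 2π/N = 399.54 s ≈ 400 s.

400 s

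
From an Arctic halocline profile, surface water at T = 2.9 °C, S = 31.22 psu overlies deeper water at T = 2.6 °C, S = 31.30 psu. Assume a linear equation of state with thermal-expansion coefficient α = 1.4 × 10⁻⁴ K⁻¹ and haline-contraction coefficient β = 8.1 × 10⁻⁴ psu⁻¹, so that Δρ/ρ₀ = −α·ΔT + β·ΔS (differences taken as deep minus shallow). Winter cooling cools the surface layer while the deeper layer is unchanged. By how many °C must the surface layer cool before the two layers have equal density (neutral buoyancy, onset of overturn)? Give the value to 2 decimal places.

0.76 °C

Neutral buoyancy requires Δρ = 0, i.e. −α(T_deep − T_surf′) + β(S_deep − S_surf) = 0.
T_surf′ = T_deep − (β/α)·ΔS = 2.6 − (8.1 × 10⁻⁴/1.4 × 10⁻⁴)·(+0.08) = 2.1371 °C.
Cooling required: 2.9 − (2.1371) = 0.7629 °C.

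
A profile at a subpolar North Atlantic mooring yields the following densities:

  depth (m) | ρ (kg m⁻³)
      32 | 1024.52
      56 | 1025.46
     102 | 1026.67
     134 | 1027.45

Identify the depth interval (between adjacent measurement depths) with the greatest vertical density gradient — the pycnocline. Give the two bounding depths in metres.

32–56 m

Compute the density gradient over each adjacent pair:
  32–56 m: Δρ/Δz = 0.94/24 = 0.039 kg m⁻⁴
  56–102 m: Δρ/Δz = 1.21/46 = 0.026 kg m⁻⁴
  102–134 m: Δρ/Δz = 0.78/32 = 0.024 kg m⁻⁴
The largest gradient is in the 32–56 m interval — the pycnocline.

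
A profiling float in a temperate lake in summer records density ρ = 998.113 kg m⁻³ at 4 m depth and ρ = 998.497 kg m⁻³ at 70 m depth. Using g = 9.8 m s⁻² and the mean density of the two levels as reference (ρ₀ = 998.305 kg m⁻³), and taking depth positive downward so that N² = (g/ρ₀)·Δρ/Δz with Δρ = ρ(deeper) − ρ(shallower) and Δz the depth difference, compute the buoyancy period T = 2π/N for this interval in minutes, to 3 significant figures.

13.9 min

Δρ = 998.497 − 998.113 = 0.384 kg m⁻³ over Δz = 70 − 4 = 66 m.
N² = (9.8/998.305) × (0.384/66) = 5.7115 × 10⁻⁵ s⁻².
N = √(5.7115 × 10⁻⁵) = 7.5574 × 10⁻³ rad s⁻¹, so T = 2π/N = 831.40 s = 13.857 min ≈ 13.9 min.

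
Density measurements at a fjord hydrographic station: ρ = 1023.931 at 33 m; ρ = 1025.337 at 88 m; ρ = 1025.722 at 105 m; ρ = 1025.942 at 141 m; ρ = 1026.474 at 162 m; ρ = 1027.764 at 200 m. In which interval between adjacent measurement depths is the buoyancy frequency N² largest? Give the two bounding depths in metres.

Compute the density gradient over each adjacent pair:
  33–88 m: Δρ/Δz = 1.406/55 = 0.026 kg m⁻⁴
  88–105 m: Δρ/Δz = 0.385/17 = 0.023 kg m⁻⁴
  105–141 m: Δρ/Δz = 0.220/36 = 6.1 × 10⁻³ kg m⁻⁴
  141–162 m: Δρ/Δz = 0.532/21 = 0.025 kg m⁻⁴
  162–200 m: Δρ/Δz = 1.290/38 = 0.034 kg m⁻⁴
The largest gradient is in the 162–200 m interval — the pycnocline.

162–200 m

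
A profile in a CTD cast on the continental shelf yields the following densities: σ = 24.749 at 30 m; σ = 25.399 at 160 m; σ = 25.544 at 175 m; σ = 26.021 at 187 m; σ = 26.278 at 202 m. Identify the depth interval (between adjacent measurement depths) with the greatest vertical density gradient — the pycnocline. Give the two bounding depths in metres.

Compute the density gradient over each adjacent pair:
  30–160 m: Δρ/Δz = 0.650/130 = 5.0 × 10⁻³ kg m⁻⁴
  160–175 m: Δρ/Δz = 0.145/15 = 9.7 × 10⁻³ kg m⁻⁴
  175–187 m: Δρ/Δz = 0.477/12 = 0.040 kg m⁻⁴
  187–202 m: Δρ/Δz = 0.257/15 = 0.017 kg m⁻⁴
The largest gradient is in the 175–187 m interval — the pycnocline.

175–187 m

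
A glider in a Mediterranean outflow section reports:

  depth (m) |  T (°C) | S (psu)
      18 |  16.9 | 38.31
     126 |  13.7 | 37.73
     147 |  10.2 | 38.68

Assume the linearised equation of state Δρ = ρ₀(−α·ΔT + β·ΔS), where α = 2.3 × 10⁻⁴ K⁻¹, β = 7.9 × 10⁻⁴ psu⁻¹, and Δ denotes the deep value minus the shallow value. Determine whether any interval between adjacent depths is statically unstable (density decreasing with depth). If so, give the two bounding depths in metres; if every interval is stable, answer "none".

none

Evaluate Δρ/ρ₀ = −αΔT + βΔS across each adjacent pair:
  18–126 m: −αΔT+βΔS = −(2.3 × 10⁻⁴)(-3.2)+(7.9 × 10⁻⁴)(-0.58) = 2.8 × 10⁻⁴ → stable
  126–147 m: −αΔT+βΔS = −(2.3 × 10⁻⁴)(-3.5)+(7.9 × 10⁻⁴)(+0.95) = 1.6 × 10⁻³ → stable
Every interval has Δρ > 0: the column is stably stratified throughout.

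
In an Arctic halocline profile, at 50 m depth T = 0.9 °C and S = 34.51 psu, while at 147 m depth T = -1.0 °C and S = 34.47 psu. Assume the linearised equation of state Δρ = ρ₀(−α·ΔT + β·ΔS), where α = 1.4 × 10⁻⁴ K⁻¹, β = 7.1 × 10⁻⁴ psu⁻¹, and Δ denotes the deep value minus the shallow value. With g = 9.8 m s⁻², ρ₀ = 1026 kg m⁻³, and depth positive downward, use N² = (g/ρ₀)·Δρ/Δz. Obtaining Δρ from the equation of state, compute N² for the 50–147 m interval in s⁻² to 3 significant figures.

ΔT = -1.9 K, ΔS = -0.04 psu (deep − shallow).
Δρ/ρ₀ = −αΔT + βΔS = 2.66 × 10⁻⁴ − 2.84 × 10⁻⁵ = 2.376 × 10⁻⁴, so Δρ ≈ 0.2438 kg m⁻³.
N² = (g/ρ₀)·Δρ/Δz = g·(Δρ/ρ₀)/Δz = 9.8 × 2.376 × 10⁻⁴ / 97 = 2.4005 × 10⁻⁵ s⁻² ≈ 2.40 × 10⁻⁵ s⁻².

2.40 × 10⁻⁵ s⁻²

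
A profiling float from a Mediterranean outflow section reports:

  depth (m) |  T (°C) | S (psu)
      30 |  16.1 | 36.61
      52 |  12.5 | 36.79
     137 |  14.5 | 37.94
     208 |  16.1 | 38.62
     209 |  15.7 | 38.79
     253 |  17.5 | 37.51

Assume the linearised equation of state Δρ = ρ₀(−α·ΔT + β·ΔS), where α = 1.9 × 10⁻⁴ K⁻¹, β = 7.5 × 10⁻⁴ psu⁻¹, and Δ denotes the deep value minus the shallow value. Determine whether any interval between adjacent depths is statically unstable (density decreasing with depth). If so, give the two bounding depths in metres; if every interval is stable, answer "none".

209–253 m

Evaluate Δρ/ρ₀ = −αΔT + βΔS across each adjacent pair:
  30–52 m: −αΔT+βΔS = −(1.9 × 10⁻⁴)(-3.6)+(7.5 × 10⁻⁴)(+0.18) = 8.2 × 10⁻⁴ → stable
  52–137 m: −αΔT+βΔS = −(1.9 × 10⁻⁴)(+2.0)+(7.5 × 10⁻⁴)(+1.15) = 4.8 × 10⁻⁴ → stable
  137–208 m: −αΔT+βΔS = −(1.9 × 10⁻⁴)(+1.6)+(7.5 × 10⁻⁴)(+0.68) = 2.1 × 10⁻⁴ → stable
  208–209 m: −αΔT+βΔS = −(1.9 × 10⁻⁴)(-0.4)+(7.5 × 10⁻⁴)(+0.17) = 2.0 × 10⁻⁴ → stable
  209–253 m: −αΔT+βΔS = −(1.9 × 10⁻⁴)(+1.8)+(7.5 × 10⁻⁴)(-1.28) = -1.3 × 10⁻³ → UNSTABLE
The 209–253 m interval has Δρ < 0: lighter water underlies denser water.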